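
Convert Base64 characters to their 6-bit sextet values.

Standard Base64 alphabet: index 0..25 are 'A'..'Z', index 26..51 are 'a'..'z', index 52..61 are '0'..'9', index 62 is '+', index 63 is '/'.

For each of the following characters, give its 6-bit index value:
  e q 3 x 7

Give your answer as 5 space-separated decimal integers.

'e': a..z range, 26 + ord('e') − ord('a') = 30
'q': a..z range, 26 + ord('q') − ord('a') = 42
'3': 0..9 range, 52 + ord('3') − ord('0') = 55
'x': a..z range, 26 + ord('x') − ord('a') = 49
'7': 0..9 range, 52 + ord('7') − ord('0') = 59

Answer: 30 42 55 49 59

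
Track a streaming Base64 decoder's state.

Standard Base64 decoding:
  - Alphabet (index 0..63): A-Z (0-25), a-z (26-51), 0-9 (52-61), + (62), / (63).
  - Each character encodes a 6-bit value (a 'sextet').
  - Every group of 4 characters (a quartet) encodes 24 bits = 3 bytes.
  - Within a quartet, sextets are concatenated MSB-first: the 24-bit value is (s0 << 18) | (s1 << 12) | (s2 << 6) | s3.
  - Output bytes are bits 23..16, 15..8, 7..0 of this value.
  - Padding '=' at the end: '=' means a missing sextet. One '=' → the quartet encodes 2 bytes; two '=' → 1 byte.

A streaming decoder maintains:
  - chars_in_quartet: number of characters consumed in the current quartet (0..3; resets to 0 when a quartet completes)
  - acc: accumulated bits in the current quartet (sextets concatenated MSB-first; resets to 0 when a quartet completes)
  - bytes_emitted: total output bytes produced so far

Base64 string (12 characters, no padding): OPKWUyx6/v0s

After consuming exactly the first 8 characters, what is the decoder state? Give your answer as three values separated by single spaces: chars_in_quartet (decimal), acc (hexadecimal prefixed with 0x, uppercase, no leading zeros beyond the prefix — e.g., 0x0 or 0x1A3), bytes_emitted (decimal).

Answer: 0 0x0 6

Derivation:
After char 0 ('O'=14): chars_in_quartet=1 acc=0xE bytes_emitted=0
After char 1 ('P'=15): chars_in_quartet=2 acc=0x38F bytes_emitted=0
After char 2 ('K'=10): chars_in_quartet=3 acc=0xE3CA bytes_emitted=0
After char 3 ('W'=22): chars_in_quartet=4 acc=0x38F296 -> emit 38 F2 96, reset; bytes_emitted=3
After char 4 ('U'=20): chars_in_quartet=1 acc=0x14 bytes_emitted=3
After char 5 ('y'=50): chars_in_quartet=2 acc=0x532 bytes_emitted=3
After char 6 ('x'=49): chars_in_quartet=3 acc=0x14CB1 bytes_emitted=3
After char 7 ('6'=58): chars_in_quartet=4 acc=0x532C7A -> emit 53 2C 7A, reset; bytes_emitted=6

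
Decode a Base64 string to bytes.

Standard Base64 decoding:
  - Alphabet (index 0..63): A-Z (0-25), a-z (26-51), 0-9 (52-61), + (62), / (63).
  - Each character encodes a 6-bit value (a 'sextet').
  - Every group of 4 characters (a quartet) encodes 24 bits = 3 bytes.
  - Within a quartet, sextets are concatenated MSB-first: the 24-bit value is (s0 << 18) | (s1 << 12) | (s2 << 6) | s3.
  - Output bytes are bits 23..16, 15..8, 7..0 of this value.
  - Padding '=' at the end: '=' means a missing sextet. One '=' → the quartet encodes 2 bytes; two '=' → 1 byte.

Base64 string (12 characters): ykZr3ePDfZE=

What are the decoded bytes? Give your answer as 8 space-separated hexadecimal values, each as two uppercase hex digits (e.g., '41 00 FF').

Answer: CA 46 6B DD E3 C3 7D 91

Derivation:
After char 0 ('y'=50): chars_in_quartet=1 acc=0x32 bytes_emitted=0
After char 1 ('k'=36): chars_in_quartet=2 acc=0xCA4 bytes_emitted=0
After char 2 ('Z'=25): chars_in_quartet=3 acc=0x32919 bytes_emitted=0
After char 3 ('r'=43): chars_in_quartet=4 acc=0xCA466B -> emit CA 46 6B, reset; bytes_emitted=3
After char 4 ('3'=55): chars_in_quartet=1 acc=0x37 bytes_emitted=3
After char 5 ('e'=30): chars_in_quartet=2 acc=0xDDE bytes_emitted=3
After char 6 ('P'=15): chars_in_quartet=3 acc=0x3778F bytes_emitted=3
After char 7 ('D'=3): chars_in_quartet=4 acc=0xDDE3C3 -> emit DD E3 C3, reset; bytes_emitted=6
After char 8 ('f'=31): chars_in_quartet=1 acc=0x1F bytes_emitted=6
After char 9 ('Z'=25): chars_in_quartet=2 acc=0x7D9 bytes_emitted=6
After char 10 ('E'=4): chars_in_quartet=3 acc=0x1F644 bytes_emitted=6
Padding '=': partial quartet acc=0x1F644 -> emit 7D 91; bytes_emitted=8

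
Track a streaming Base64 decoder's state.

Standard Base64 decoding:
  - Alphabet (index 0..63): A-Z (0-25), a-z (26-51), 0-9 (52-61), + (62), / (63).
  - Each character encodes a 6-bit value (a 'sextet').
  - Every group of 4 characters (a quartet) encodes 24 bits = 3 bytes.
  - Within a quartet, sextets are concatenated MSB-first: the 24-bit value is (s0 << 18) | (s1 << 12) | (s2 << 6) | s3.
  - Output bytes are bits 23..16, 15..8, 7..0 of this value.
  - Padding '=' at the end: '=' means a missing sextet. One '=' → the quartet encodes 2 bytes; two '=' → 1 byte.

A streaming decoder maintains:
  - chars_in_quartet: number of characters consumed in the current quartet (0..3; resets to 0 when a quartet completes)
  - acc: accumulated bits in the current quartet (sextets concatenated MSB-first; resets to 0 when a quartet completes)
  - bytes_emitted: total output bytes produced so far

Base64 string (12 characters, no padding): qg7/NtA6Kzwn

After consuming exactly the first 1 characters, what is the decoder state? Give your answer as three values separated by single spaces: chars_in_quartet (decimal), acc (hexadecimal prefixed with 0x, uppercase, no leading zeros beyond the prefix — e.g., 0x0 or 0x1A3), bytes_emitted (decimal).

After char 0 ('q'=42): chars_in_quartet=1 acc=0x2A bytes_emitted=0

Answer: 1 0x2A 0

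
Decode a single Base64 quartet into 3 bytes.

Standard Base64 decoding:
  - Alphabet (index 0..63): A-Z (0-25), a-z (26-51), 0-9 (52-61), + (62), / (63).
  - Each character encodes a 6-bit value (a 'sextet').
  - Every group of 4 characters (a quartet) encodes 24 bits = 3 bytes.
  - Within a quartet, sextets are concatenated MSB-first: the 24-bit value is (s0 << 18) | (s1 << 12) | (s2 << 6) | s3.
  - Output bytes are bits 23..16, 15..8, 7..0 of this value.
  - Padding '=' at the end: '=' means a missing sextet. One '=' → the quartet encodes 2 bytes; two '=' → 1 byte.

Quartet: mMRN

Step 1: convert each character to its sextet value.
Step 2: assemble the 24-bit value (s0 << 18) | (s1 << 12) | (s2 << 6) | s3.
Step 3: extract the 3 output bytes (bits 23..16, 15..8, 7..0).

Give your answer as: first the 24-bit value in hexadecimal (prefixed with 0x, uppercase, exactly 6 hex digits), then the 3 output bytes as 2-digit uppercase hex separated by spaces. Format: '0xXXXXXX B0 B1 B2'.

Answer: 0x98C44D 98 C4 4D

Derivation:
Sextets: m=38, M=12, R=17, N=13
24-bit: (38<<18) | (12<<12) | (17<<6) | 13
      = 0x980000 | 0x00C000 | 0x000440 | 0x00000D
      = 0x98C44D
Bytes: (v>>16)&0xFF=98, (v>>8)&0xFF=C4, v&0xFF=4D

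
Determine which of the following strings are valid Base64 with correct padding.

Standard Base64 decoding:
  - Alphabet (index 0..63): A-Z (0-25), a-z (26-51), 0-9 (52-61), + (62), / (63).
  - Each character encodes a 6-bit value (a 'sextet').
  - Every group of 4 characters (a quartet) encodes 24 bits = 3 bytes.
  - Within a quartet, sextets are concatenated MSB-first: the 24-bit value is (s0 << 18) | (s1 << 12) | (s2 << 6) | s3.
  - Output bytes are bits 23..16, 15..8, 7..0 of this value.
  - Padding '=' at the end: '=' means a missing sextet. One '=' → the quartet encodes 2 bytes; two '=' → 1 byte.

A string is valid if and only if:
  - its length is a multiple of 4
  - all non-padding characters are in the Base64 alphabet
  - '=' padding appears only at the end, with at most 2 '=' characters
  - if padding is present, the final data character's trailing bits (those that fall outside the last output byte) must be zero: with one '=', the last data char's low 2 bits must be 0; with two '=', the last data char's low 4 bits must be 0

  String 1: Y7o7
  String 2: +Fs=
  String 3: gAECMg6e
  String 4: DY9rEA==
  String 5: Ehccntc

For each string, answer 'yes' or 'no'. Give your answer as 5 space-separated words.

String 1: 'Y7o7' → valid
String 2: '+Fs=' → valid
String 3: 'gAECMg6e' → valid
String 4: 'DY9rEA==' → valid
String 5: 'Ehccntc' → invalid (len=7 not mult of 4)

Answer: yes yes yes yes no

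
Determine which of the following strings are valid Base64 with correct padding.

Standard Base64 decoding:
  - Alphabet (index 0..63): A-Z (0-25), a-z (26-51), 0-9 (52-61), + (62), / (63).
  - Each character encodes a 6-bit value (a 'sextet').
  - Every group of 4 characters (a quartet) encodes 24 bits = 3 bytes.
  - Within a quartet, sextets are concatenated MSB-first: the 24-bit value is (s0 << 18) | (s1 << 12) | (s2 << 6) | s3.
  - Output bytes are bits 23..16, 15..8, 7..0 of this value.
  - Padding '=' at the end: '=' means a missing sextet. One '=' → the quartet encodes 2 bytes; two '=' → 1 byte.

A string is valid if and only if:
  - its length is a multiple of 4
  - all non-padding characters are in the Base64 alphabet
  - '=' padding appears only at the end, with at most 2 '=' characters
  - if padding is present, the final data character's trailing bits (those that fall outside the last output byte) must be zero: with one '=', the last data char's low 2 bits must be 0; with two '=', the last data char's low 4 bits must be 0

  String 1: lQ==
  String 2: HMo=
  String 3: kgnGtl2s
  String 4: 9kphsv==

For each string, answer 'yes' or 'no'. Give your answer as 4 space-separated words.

String 1: 'lQ==' → valid
String 2: 'HMo=' → valid
String 3: 'kgnGtl2s' → valid
String 4: '9kphsv==' → invalid (bad trailing bits)

Answer: yes yes yes no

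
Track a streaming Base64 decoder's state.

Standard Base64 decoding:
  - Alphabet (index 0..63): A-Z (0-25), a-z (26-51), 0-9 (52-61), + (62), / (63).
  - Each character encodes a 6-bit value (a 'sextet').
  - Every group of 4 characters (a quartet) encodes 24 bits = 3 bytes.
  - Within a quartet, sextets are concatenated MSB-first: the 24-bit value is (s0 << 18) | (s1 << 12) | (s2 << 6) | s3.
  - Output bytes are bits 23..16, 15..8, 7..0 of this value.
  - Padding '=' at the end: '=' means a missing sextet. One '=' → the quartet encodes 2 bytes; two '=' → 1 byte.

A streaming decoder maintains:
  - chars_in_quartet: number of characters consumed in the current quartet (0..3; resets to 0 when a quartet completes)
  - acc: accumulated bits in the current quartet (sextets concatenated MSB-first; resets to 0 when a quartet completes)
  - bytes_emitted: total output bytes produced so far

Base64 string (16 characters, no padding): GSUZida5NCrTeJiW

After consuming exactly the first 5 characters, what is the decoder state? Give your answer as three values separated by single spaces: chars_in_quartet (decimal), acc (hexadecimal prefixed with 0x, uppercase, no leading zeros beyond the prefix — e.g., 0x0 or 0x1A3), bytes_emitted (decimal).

Answer: 1 0x22 3

Derivation:
After char 0 ('G'=6): chars_in_quartet=1 acc=0x6 bytes_emitted=0
After char 1 ('S'=18): chars_in_quartet=2 acc=0x192 bytes_emitted=0
After char 2 ('U'=20): chars_in_quartet=3 acc=0x6494 bytes_emitted=0
After char 3 ('Z'=25): chars_in_quartet=4 acc=0x192519 -> emit 19 25 19, reset; bytes_emitted=3
After char 4 ('i'=34): chars_in_quartet=1 acc=0x22 bytes_emitted=3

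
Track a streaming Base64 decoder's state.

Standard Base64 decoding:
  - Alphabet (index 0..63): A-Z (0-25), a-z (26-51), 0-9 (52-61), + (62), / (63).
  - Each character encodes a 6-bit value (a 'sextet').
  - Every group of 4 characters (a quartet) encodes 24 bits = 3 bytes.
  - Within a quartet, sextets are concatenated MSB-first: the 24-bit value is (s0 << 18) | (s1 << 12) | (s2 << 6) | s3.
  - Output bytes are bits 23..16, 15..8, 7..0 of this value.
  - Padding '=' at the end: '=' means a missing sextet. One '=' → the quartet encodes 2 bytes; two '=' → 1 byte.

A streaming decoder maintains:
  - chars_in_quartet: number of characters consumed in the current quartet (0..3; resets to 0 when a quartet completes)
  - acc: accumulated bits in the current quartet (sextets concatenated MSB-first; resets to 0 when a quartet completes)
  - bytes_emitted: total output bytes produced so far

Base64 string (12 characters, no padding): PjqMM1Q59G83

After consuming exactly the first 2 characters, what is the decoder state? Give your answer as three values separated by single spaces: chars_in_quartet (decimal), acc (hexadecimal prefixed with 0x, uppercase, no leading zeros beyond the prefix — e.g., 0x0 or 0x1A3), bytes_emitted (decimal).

Answer: 2 0x3E3 0

Derivation:
After char 0 ('P'=15): chars_in_quartet=1 acc=0xF bytes_emitted=0
After char 1 ('j'=35): chars_in_quartet=2 acc=0x3E3 bytes_emitted=0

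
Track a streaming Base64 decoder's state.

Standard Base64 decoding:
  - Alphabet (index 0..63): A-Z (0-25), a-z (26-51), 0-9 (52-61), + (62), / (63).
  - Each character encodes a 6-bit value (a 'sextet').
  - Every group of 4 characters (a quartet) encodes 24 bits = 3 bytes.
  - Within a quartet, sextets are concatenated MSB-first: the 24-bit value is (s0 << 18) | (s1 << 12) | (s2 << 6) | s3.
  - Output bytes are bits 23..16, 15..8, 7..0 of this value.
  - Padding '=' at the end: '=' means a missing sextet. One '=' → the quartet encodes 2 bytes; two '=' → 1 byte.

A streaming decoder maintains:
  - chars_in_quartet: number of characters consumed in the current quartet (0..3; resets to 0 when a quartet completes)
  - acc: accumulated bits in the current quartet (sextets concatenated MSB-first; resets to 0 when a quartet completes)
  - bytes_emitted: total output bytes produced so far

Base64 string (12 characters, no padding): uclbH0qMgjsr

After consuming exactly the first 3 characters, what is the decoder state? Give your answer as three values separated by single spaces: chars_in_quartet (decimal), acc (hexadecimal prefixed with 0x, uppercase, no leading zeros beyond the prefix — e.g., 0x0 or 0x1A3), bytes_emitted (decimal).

After char 0 ('u'=46): chars_in_quartet=1 acc=0x2E bytes_emitted=0
After char 1 ('c'=28): chars_in_quartet=2 acc=0xB9C bytes_emitted=0
After char 2 ('l'=37): chars_in_quartet=3 acc=0x2E725 bytes_emitted=0

Answer: 3 0x2E725 0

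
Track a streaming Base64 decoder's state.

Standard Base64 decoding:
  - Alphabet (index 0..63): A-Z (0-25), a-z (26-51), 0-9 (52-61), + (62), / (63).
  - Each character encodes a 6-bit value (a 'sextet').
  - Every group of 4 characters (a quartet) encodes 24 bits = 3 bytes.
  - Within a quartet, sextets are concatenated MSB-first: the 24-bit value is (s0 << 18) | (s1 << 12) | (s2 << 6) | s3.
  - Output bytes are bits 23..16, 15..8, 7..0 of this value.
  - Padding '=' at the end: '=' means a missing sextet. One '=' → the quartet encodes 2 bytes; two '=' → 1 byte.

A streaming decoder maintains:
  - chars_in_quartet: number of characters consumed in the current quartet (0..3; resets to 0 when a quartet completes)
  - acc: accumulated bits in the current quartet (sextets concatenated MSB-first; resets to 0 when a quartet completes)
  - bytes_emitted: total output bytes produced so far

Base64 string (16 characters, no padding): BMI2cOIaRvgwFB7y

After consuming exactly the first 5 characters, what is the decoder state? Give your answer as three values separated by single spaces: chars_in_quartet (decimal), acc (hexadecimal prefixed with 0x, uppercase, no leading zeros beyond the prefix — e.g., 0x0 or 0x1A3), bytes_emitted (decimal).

After char 0 ('B'=1): chars_in_quartet=1 acc=0x1 bytes_emitted=0
After char 1 ('M'=12): chars_in_quartet=2 acc=0x4C bytes_emitted=0
After char 2 ('I'=8): chars_in_quartet=3 acc=0x1308 bytes_emitted=0
After char 3 ('2'=54): chars_in_quartet=4 acc=0x4C236 -> emit 04 C2 36, reset; bytes_emitted=3
After char 4 ('c'=28): chars_in_quartet=1 acc=0x1C bytes_emitted=3

Answer: 1 0x1C 3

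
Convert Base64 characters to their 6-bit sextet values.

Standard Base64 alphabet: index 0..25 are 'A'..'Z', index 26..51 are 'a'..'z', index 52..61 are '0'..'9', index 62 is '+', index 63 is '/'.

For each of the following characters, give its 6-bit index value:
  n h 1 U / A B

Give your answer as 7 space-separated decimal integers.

'n': a..z range, 26 + ord('n') − ord('a') = 39
'h': a..z range, 26 + ord('h') − ord('a') = 33
'1': 0..9 range, 52 + ord('1') − ord('0') = 53
'U': A..Z range, ord('U') − ord('A') = 20
'/': index 63
'A': A..Z range, ord('A') − ord('A') = 0
'B': A..Z range, ord('B') − ord('A') = 1

Answer: 39 33 53 20 63 0 1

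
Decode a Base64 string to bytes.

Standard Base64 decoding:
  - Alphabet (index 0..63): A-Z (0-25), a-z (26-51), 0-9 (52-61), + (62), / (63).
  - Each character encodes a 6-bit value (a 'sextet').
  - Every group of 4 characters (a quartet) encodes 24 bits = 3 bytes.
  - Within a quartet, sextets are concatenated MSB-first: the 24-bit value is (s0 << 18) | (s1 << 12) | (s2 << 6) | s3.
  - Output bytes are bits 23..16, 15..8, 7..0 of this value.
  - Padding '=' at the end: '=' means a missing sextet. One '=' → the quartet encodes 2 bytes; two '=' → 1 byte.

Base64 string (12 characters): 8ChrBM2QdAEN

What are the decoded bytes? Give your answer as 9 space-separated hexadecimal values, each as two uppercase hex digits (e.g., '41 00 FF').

After char 0 ('8'=60): chars_in_quartet=1 acc=0x3C bytes_emitted=0
After char 1 ('C'=2): chars_in_quartet=2 acc=0xF02 bytes_emitted=0
After char 2 ('h'=33): chars_in_quartet=3 acc=0x3C0A1 bytes_emitted=0
After char 3 ('r'=43): chars_in_quartet=4 acc=0xF0286B -> emit F0 28 6B, reset; bytes_emitted=3
After char 4 ('B'=1): chars_in_quartet=1 acc=0x1 bytes_emitted=3
After char 5 ('M'=12): chars_in_quartet=2 acc=0x4C bytes_emitted=3
After char 6 ('2'=54): chars_in_quartet=3 acc=0x1336 bytes_emitted=3
After char 7 ('Q'=16): chars_in_quartet=4 acc=0x4CD90 -> emit 04 CD 90, reset; bytes_emitted=6
After char 8 ('d'=29): chars_in_quartet=1 acc=0x1D bytes_emitted=6
After char 9 ('A'=0): chars_in_quartet=2 acc=0x740 bytes_emitted=6
After char 10 ('E'=4): chars_in_quartet=3 acc=0x1D004 bytes_emitted=6
After char 11 ('N'=13): chars_in_quartet=4 acc=0x74010D -> emit 74 01 0D, reset; bytes_emitted=9

Answer: F0 28 6B 04 CD 90 74 01 0D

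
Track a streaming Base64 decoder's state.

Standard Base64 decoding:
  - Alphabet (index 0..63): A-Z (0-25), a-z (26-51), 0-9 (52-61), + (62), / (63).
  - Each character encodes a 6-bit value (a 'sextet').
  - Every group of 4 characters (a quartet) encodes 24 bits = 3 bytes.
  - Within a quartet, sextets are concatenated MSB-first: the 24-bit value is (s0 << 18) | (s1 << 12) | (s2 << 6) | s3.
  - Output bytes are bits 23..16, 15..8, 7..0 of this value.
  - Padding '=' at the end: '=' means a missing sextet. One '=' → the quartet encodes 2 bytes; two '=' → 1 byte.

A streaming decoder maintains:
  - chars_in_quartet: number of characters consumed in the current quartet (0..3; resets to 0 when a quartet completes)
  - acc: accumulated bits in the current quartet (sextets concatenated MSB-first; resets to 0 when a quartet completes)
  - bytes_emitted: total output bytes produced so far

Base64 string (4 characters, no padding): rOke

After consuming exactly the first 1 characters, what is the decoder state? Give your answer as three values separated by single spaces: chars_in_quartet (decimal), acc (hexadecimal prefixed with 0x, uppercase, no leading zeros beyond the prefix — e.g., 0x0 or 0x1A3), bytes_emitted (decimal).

After char 0 ('r'=43): chars_in_quartet=1 acc=0x2B bytes_emitted=0

Answer: 1 0x2B 0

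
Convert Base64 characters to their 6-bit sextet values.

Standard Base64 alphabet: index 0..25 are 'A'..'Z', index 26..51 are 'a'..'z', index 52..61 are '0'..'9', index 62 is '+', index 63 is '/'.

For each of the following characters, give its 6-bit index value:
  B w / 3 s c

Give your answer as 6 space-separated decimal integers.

Answer: 1 48 63 55 44 28

Derivation:
'B': A..Z range, ord('B') − ord('A') = 1
'w': a..z range, 26 + ord('w') − ord('a') = 48
'/': index 63
'3': 0..9 range, 52 + ord('3') − ord('0') = 55
's': a..z range, 26 + ord('s') − ord('a') = 44
'c': a..z range, 26 + ord('c') − ord('a') = 28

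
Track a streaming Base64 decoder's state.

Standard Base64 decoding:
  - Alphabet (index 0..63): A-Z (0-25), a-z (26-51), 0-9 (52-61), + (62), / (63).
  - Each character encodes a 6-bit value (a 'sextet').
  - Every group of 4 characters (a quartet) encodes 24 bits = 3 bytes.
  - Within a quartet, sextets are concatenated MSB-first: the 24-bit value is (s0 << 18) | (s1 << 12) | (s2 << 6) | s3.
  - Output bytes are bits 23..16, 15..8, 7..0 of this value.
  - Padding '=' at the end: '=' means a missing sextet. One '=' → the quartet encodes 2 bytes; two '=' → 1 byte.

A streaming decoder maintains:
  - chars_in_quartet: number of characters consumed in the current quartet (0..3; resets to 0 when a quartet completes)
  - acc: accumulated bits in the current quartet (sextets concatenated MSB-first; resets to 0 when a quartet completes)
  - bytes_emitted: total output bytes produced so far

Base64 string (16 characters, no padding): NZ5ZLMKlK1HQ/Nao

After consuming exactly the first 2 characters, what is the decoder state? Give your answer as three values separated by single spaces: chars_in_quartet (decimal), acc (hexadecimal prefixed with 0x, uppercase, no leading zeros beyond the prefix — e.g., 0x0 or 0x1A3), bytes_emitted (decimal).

Answer: 2 0x359 0

Derivation:
After char 0 ('N'=13): chars_in_quartet=1 acc=0xD bytes_emitted=0
After char 1 ('Z'=25): chars_in_quartet=2 acc=0x359 bytes_emitted=0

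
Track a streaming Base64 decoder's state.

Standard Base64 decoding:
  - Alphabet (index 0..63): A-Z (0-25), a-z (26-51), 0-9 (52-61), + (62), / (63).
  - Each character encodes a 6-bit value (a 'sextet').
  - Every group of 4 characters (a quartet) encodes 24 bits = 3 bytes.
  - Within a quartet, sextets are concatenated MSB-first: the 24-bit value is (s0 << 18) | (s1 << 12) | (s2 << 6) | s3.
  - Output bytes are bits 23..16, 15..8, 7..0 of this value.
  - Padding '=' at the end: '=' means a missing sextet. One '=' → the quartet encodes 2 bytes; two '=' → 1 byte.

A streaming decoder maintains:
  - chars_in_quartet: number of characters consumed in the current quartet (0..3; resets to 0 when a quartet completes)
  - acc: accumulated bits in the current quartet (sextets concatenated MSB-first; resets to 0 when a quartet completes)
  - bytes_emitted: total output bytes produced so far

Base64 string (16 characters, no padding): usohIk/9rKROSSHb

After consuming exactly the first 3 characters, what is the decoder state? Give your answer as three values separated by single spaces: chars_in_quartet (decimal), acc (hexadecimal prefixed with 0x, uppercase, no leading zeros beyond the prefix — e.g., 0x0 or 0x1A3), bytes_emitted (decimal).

Answer: 3 0x2EB28 0

Derivation:
After char 0 ('u'=46): chars_in_quartet=1 acc=0x2E bytes_emitted=0
After char 1 ('s'=44): chars_in_quartet=2 acc=0xBAC bytes_emitted=0
After char 2 ('o'=40): chars_in_quartet=3 acc=0x2EB28 bytes_emitted=0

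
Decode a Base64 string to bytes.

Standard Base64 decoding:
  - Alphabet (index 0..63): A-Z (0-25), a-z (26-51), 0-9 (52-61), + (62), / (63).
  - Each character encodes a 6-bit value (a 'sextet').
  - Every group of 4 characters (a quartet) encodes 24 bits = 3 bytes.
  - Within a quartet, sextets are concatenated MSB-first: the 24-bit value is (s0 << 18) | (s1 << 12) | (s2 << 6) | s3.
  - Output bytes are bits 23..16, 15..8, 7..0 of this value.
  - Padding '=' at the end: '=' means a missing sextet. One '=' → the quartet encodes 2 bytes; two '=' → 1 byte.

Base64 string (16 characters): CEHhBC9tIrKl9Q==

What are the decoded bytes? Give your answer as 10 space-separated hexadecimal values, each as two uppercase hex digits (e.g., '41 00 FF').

After char 0 ('C'=2): chars_in_quartet=1 acc=0x2 bytes_emitted=0
After char 1 ('E'=4): chars_in_quartet=2 acc=0x84 bytes_emitted=0
After char 2 ('H'=7): chars_in_quartet=3 acc=0x2107 bytes_emitted=0
After char 3 ('h'=33): chars_in_quartet=4 acc=0x841E1 -> emit 08 41 E1, reset; bytes_emitted=3
After char 4 ('B'=1): chars_in_quartet=1 acc=0x1 bytes_emitted=3
After char 5 ('C'=2): chars_in_quartet=2 acc=0x42 bytes_emitted=3
After char 6 ('9'=61): chars_in_quartet=3 acc=0x10BD bytes_emitted=3
After char 7 ('t'=45): chars_in_quartet=4 acc=0x42F6D -> emit 04 2F 6D, reset; bytes_emitted=6
After char 8 ('I'=8): chars_in_quartet=1 acc=0x8 bytes_emitted=6
After char 9 ('r'=43): chars_in_quartet=2 acc=0x22B bytes_emitted=6
After char 10 ('K'=10): chars_in_quartet=3 acc=0x8ACA bytes_emitted=6
After char 11 ('l'=37): chars_in_quartet=4 acc=0x22B2A5 -> emit 22 B2 A5, reset; bytes_emitted=9
After char 12 ('9'=61): chars_in_quartet=1 acc=0x3D bytes_emitted=9
After char 13 ('Q'=16): chars_in_quartet=2 acc=0xF50 bytes_emitted=9
Padding '==': partial quartet acc=0xF50 -> emit F5; bytes_emitted=10

Answer: 08 41 E1 04 2F 6D 22 B2 A5 F5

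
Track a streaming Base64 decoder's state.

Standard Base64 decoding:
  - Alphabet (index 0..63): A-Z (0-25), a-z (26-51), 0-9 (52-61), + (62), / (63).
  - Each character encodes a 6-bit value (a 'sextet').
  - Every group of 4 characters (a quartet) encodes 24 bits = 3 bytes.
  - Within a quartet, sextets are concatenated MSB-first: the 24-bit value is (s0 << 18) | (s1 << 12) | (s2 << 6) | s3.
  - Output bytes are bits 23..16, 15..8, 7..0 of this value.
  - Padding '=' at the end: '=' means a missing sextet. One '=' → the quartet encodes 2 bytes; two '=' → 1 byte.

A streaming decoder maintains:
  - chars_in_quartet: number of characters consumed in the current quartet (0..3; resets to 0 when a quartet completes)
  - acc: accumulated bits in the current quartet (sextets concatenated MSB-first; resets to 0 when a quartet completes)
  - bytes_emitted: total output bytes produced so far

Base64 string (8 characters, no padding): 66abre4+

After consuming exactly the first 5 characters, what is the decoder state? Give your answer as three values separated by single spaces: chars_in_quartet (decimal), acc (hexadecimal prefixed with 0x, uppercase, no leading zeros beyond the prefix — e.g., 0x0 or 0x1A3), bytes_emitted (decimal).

Answer: 1 0x2B 3

Derivation:
After char 0 ('6'=58): chars_in_quartet=1 acc=0x3A bytes_emitted=0
After char 1 ('6'=58): chars_in_quartet=2 acc=0xEBA bytes_emitted=0
After char 2 ('a'=26): chars_in_quartet=3 acc=0x3AE9A bytes_emitted=0
After char 3 ('b'=27): chars_in_quartet=4 acc=0xEBA69B -> emit EB A6 9B, reset; bytes_emitted=3
After char 4 ('r'=43): chars_in_quartet=1 acc=0x2B bytes_emitted=3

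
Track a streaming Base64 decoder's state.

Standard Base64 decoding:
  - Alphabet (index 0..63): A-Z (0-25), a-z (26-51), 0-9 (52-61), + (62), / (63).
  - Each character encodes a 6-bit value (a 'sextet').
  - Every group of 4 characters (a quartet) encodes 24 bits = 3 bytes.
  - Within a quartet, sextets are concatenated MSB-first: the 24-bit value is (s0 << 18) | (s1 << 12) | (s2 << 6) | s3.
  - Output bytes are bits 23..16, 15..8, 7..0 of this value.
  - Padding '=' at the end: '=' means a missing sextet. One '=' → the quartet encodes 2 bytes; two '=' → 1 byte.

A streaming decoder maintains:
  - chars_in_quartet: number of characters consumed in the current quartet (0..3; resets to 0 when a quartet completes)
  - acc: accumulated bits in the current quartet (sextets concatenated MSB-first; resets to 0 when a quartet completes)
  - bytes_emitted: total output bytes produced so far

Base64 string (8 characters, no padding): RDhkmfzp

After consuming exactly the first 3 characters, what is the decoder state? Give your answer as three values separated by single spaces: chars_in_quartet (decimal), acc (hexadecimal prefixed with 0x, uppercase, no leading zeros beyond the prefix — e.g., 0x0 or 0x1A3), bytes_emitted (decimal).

Answer: 3 0x110E1 0

Derivation:
After char 0 ('R'=17): chars_in_quartet=1 acc=0x11 bytes_emitted=0
After char 1 ('D'=3): chars_in_quartet=2 acc=0x443 bytes_emitted=0
After char 2 ('h'=33): chars_in_quartet=3 acc=0x110E1 bytes_emitted=0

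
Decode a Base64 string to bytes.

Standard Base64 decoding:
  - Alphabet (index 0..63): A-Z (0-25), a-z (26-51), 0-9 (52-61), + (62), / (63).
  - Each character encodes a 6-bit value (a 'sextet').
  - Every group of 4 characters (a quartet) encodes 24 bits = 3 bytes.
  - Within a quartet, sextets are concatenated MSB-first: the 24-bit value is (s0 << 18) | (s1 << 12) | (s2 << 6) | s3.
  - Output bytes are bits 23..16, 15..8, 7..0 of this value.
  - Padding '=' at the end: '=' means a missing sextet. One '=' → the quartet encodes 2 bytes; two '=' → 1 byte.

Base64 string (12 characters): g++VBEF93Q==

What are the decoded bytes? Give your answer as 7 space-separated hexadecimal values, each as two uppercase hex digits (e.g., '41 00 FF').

Answer: 83 EF 95 04 41 7D DD

Derivation:
After char 0 ('g'=32): chars_in_quartet=1 acc=0x20 bytes_emitted=0
After char 1 ('+'=62): chars_in_quartet=2 acc=0x83E bytes_emitted=0
After char 2 ('+'=62): chars_in_quartet=3 acc=0x20FBE bytes_emitted=0
After char 3 ('V'=21): chars_in_quartet=4 acc=0x83EF95 -> emit 83 EF 95, reset; bytes_emitted=3
After char 4 ('B'=1): chars_in_quartet=1 acc=0x1 bytes_emitted=3
After char 5 ('E'=4): chars_in_quartet=2 acc=0x44 bytes_emitted=3
After char 6 ('F'=5): chars_in_quartet=3 acc=0x1105 bytes_emitted=3
After char 7 ('9'=61): chars_in_quartet=4 acc=0x4417D -> emit 04 41 7D, reset; bytes_emitted=6
After char 8 ('3'=55): chars_in_quartet=1 acc=0x37 bytes_emitted=6
After char 9 ('Q'=16): chars_in_quartet=2 acc=0xDD0 bytes_emitted=6
Padding '==': partial quartet acc=0xDD0 -> emit DD; bytes_emitted=7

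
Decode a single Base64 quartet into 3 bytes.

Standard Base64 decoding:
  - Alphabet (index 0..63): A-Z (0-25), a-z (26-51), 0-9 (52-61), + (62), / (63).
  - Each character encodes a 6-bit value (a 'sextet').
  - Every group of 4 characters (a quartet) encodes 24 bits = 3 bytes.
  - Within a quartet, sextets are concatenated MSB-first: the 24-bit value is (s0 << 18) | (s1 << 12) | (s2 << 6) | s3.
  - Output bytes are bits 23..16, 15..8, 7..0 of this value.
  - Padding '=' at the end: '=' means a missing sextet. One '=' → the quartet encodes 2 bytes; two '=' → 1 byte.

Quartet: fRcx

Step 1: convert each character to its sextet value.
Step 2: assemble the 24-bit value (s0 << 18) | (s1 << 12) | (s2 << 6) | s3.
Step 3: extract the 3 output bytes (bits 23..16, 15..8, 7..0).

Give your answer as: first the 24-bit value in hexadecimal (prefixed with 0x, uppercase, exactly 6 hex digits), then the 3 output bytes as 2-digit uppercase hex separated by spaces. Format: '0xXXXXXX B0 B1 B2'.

Answer: 0x7D1731 7D 17 31

Derivation:
Sextets: f=31, R=17, c=28, x=49
24-bit: (31<<18) | (17<<12) | (28<<6) | 49
      = 0x7C0000 | 0x011000 | 0x000700 | 0x000031
      = 0x7D1731
Bytes: (v>>16)&0xFF=7D, (v>>8)&0xFF=17, v&0xFF=31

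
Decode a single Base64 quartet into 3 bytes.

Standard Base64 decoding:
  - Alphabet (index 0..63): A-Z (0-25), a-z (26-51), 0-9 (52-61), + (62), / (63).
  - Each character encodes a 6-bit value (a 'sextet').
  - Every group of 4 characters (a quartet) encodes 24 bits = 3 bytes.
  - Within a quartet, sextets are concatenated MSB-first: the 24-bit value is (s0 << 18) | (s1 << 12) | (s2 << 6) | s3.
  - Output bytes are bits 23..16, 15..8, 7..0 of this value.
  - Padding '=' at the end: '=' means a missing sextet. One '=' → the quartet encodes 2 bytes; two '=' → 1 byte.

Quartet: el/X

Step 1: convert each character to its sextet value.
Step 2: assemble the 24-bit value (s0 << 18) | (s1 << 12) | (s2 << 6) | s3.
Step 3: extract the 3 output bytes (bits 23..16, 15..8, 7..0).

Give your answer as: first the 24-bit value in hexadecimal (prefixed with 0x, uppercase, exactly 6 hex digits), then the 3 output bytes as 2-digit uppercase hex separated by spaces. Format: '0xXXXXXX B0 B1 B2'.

Sextets: e=30, l=37, /=63, X=23
24-bit: (30<<18) | (37<<12) | (63<<6) | 23
      = 0x780000 | 0x025000 | 0x000FC0 | 0x000017
      = 0x7A5FD7
Bytes: (v>>16)&0xFF=7A, (v>>8)&0xFF=5F, v&0xFF=D7

Answer: 0x7A5FD7 7A 5F D7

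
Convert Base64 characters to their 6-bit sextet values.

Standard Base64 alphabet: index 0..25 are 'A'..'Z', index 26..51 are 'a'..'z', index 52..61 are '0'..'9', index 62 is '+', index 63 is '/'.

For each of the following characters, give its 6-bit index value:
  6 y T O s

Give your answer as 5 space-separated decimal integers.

Answer: 58 50 19 14 44

Derivation:
'6': 0..9 range, 52 + ord('6') − ord('0') = 58
'y': a..z range, 26 + ord('y') − ord('a') = 50
'T': A..Z range, ord('T') − ord('A') = 19
'O': A..Z range, ord('O') − ord('A') = 14
's': a..z range, 26 + ord('s') − ord('a') = 44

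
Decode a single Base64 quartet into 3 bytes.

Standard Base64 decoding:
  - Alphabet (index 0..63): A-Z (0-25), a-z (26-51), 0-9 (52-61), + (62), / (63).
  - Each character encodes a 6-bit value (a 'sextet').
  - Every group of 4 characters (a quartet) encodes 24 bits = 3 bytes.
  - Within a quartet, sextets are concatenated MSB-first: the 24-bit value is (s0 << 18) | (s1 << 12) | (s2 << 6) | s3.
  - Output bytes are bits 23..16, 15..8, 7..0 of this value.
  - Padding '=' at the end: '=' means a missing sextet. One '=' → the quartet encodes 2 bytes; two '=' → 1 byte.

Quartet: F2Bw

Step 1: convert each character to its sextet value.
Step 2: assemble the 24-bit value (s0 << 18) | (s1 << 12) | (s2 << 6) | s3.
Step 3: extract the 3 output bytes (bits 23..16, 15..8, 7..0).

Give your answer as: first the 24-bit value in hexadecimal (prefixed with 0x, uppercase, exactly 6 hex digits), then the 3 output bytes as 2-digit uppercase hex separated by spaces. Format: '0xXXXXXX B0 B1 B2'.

Answer: 0x176070 17 60 70

Derivation:
Sextets: F=5, 2=54, B=1, w=48
24-bit: (5<<18) | (54<<12) | (1<<6) | 48
      = 0x140000 | 0x036000 | 0x000040 | 0x000030
      = 0x176070
Bytes: (v>>16)&0xFF=17, (v>>8)&0xFF=60, v&0xFF=70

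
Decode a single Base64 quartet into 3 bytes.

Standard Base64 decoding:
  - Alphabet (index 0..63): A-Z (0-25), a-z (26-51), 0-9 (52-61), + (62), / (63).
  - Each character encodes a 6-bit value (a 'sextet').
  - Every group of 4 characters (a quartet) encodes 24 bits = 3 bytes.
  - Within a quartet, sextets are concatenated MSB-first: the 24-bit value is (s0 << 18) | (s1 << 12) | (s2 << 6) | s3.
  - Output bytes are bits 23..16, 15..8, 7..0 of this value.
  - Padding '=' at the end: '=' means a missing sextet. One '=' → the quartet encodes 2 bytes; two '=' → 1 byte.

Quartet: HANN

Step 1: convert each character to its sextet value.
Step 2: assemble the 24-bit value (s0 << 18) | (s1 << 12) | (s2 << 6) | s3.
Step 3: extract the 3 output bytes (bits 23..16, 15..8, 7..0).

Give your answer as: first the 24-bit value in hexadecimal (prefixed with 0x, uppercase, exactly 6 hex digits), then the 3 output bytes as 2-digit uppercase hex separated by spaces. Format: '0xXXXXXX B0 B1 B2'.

Answer: 0x1C034D 1C 03 4D

Derivation:
Sextets: H=7, A=0, N=13, N=13
24-bit: (7<<18) | (0<<12) | (13<<6) | 13
      = 0x1C0000 | 0x000000 | 0x000340 | 0x00000D
      = 0x1C034D
Bytes: (v>>16)&0xFF=1C, (v>>8)&0xFF=03, v&0xFF=4D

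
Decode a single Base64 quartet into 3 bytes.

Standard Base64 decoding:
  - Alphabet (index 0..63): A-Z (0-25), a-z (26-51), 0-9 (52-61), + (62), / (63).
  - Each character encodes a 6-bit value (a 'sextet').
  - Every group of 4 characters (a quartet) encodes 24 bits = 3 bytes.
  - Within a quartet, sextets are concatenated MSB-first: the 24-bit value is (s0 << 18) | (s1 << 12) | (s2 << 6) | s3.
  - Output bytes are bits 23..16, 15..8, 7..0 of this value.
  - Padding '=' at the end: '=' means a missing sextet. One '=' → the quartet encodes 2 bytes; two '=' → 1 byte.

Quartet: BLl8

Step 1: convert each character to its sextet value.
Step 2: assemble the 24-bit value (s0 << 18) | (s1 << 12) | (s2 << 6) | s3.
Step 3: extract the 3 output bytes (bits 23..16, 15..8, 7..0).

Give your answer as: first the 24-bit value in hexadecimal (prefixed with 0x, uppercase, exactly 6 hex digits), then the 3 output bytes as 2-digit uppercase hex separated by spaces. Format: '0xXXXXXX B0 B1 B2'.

Answer: 0x04B97C 04 B9 7C

Derivation:
Sextets: B=1, L=11, l=37, 8=60
24-bit: (1<<18) | (11<<12) | (37<<6) | 60
      = 0x040000 | 0x00B000 | 0x000940 | 0x00003C
      = 0x04B97C
Bytes: (v>>16)&0xFF=04, (v>>8)&0xFF=B9, v&0xFF=7C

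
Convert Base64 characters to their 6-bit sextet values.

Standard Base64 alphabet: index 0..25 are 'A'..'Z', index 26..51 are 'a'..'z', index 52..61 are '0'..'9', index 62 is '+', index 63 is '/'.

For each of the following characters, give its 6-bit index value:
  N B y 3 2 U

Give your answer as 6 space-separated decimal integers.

Answer: 13 1 50 55 54 20

Derivation:
'N': A..Z range, ord('N') − ord('A') = 13
'B': A..Z range, ord('B') − ord('A') = 1
'y': a..z range, 26 + ord('y') − ord('a') = 50
'3': 0..9 range, 52 + ord('3') − ord('0') = 55
'2': 0..9 range, 52 + ord('2') − ord('0') = 54
'U': A..Z range, ord('U') − ord('A') = 20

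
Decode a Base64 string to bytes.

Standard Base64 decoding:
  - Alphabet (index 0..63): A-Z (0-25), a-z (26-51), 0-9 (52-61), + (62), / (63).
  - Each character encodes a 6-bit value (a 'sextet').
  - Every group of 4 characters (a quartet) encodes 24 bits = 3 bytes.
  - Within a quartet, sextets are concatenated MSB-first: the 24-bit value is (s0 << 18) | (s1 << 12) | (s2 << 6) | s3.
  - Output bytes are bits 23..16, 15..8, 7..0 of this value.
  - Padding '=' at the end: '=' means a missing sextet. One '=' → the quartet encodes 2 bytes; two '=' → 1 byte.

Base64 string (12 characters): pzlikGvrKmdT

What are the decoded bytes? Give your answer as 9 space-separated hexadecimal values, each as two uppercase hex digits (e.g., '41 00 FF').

After char 0 ('p'=41): chars_in_quartet=1 acc=0x29 bytes_emitted=0
After char 1 ('z'=51): chars_in_quartet=2 acc=0xA73 bytes_emitted=0
After char 2 ('l'=37): chars_in_quartet=3 acc=0x29CE5 bytes_emitted=0
After char 3 ('i'=34): chars_in_quartet=4 acc=0xA73962 -> emit A7 39 62, reset; bytes_emitted=3
After char 4 ('k'=36): chars_in_quartet=1 acc=0x24 bytes_emitted=3
After char 5 ('G'=6): chars_in_quartet=2 acc=0x906 bytes_emitted=3
After char 6 ('v'=47): chars_in_quartet=3 acc=0x241AF bytes_emitted=3
After char 7 ('r'=43): chars_in_quartet=4 acc=0x906BEB -> emit 90 6B EB, reset; bytes_emitted=6
After char 8 ('K'=10): chars_in_quartet=1 acc=0xA bytes_emitted=6
After char 9 ('m'=38): chars_in_quartet=2 acc=0x2A6 bytes_emitted=6
After char 10 ('d'=29): chars_in_quartet=3 acc=0xA99D bytes_emitted=6
After char 11 ('T'=19): chars_in_quartet=4 acc=0x2A6753 -> emit 2A 67 53, reset; bytes_emitted=9

Answer: A7 39 62 90 6B EB 2A 67 53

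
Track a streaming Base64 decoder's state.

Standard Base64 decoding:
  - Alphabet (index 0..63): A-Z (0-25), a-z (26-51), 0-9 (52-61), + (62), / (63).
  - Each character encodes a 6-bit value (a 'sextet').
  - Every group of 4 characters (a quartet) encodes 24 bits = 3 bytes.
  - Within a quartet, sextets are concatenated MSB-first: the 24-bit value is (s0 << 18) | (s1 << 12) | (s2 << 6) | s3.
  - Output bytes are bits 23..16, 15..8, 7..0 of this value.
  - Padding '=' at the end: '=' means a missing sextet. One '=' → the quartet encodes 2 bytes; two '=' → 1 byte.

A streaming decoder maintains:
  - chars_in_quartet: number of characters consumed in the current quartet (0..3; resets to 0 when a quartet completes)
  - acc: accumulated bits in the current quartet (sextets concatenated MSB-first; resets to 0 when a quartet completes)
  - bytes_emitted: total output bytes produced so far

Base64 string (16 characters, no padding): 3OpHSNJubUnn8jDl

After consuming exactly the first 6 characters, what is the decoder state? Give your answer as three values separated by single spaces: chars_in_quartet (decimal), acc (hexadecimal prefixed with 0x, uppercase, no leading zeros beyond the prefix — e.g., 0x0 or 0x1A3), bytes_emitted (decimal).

Answer: 2 0x48D 3

Derivation:
After char 0 ('3'=55): chars_in_quartet=1 acc=0x37 bytes_emitted=0
After char 1 ('O'=14): chars_in_quartet=2 acc=0xDCE bytes_emitted=0
After char 2 ('p'=41): chars_in_quartet=3 acc=0x373A9 bytes_emitted=0
After char 3 ('H'=7): chars_in_quartet=4 acc=0xDCEA47 -> emit DC EA 47, reset; bytes_emitted=3
After char 4 ('S'=18): chars_in_quartet=1 acc=0x12 bytes_emitted=3
After char 5 ('N'=13): chars_in_quartet=2 acc=0x48D bytes_emitted=3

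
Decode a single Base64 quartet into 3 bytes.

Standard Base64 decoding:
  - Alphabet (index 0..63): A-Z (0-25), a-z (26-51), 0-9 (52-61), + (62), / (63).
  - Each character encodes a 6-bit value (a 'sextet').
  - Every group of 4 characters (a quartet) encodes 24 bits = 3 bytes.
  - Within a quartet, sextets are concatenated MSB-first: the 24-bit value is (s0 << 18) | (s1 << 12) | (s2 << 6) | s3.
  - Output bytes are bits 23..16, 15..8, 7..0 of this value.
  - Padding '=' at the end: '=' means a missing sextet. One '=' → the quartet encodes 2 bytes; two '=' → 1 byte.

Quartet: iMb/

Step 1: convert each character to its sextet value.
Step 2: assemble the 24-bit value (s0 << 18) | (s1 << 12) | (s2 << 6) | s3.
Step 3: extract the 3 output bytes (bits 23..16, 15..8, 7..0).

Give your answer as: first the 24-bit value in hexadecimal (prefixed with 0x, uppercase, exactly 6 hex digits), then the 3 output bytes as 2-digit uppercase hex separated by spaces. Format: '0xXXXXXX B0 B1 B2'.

Answer: 0x88C6FF 88 C6 FF

Derivation:
Sextets: i=34, M=12, b=27, /=63
24-bit: (34<<18) | (12<<12) | (27<<6) | 63
      = 0x880000 | 0x00C000 | 0x0006C0 | 0x00003F
      = 0x88C6FF
Bytes: (v>>16)&0xFF=88, (v>>8)&0xFF=C6, v&0xFF=FF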